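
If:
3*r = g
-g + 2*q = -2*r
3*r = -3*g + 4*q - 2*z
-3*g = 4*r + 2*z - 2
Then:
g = 2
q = 1/3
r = 2/3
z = -10/3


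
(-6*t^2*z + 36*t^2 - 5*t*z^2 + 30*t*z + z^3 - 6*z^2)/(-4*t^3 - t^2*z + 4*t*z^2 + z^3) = (-6*t*z + 36*t + z^2 - 6*z)/(-4*t^2 + 3*t*z + z^2)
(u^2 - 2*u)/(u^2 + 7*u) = (u - 2)/(u + 7)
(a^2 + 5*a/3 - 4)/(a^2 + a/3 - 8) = (3*a - 4)/(3*a - 8)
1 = 1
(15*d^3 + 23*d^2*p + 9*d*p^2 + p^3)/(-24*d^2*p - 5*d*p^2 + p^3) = (5*d^2 + 6*d*p + p^2)/(p*(-8*d + p))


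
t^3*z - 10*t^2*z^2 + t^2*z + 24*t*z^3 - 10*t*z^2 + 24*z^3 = (t - 6*z)*(t - 4*z)*(t*z + z)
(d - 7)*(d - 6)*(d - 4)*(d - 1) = d^4 - 18*d^3 + 111*d^2 - 262*d + 168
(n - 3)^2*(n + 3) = n^3 - 3*n^2 - 9*n + 27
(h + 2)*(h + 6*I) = h^2 + 2*h + 6*I*h + 12*I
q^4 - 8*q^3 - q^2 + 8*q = q*(q - 8)*(q - 1)*(q + 1)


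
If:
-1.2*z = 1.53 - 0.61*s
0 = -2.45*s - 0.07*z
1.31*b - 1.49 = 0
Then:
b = 1.14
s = 0.04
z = -1.26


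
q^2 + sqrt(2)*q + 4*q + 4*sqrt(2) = (q + 4)*(q + sqrt(2))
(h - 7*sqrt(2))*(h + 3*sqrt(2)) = h^2 - 4*sqrt(2)*h - 42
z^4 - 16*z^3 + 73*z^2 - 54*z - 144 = (z - 8)*(z - 6)*(z - 3)*(z + 1)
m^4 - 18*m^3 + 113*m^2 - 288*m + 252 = (m - 7)*(m - 6)*(m - 3)*(m - 2)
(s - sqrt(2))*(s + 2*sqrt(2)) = s^2 + sqrt(2)*s - 4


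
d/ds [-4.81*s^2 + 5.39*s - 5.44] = 5.39 - 9.62*s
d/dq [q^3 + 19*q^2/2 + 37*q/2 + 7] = 3*q^2 + 19*q + 37/2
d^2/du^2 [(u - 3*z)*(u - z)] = 2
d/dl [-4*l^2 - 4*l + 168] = -8*l - 4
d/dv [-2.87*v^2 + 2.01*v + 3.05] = 2.01 - 5.74*v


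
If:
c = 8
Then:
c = 8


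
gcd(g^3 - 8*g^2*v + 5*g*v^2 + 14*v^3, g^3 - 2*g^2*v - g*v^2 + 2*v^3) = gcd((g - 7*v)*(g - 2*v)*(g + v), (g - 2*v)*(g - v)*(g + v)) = -g^2 + g*v + 2*v^2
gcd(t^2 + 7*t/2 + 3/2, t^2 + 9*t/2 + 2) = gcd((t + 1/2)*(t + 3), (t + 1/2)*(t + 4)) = t + 1/2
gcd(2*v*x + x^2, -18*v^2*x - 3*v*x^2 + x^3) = x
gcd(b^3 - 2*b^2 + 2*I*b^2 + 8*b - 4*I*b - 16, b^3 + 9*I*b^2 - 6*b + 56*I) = b^2 + 2*I*b + 8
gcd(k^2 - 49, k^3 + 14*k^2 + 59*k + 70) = k + 7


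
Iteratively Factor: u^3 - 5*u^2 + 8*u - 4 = (u - 1)*(u^2 - 4*u + 4) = (u - 2)*(u - 1)*(u - 2)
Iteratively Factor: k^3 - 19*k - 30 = (k - 5)*(k^2 + 5*k + 6) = (k - 5)*(k + 3)*(k + 2)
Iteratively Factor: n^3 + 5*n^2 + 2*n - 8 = (n + 4)*(n^2 + n - 2) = (n - 1)*(n + 4)*(n + 2)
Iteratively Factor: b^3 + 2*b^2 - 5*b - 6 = (b + 1)*(b^2 + b - 6) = (b + 1)*(b + 3)*(b - 2)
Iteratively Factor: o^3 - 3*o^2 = (o)*(o^2 - 3*o) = o*(o - 3)*(o)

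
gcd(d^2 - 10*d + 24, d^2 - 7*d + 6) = d - 6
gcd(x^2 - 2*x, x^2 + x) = x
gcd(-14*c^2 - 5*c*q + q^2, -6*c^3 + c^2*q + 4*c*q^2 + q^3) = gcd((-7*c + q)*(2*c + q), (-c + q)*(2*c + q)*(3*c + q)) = 2*c + q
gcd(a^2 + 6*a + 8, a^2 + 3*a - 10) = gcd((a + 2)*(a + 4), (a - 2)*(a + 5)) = 1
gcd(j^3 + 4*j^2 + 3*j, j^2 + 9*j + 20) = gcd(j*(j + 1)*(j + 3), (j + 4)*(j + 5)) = 1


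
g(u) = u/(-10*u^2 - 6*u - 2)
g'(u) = u*(20*u + 6)/(-10*u^2 - 6*u - 2)^2 + 1/(-10*u^2 - 6*u - 2) = (5*u^2 - 1)/(2*(25*u^4 + 30*u^3 + 19*u^2 + 6*u + 1))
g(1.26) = -0.05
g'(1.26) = 0.02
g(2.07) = -0.04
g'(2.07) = 0.01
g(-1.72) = 0.08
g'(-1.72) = 0.06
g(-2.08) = 0.06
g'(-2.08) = 0.04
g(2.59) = -0.03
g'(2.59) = 0.01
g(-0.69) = 0.26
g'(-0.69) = 0.40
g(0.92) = -0.06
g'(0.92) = 0.03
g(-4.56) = 0.02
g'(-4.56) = 0.01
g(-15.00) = 0.01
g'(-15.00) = 0.00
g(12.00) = -0.00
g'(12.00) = 0.00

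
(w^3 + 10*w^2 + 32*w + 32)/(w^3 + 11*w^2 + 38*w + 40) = (w + 4)/(w + 5)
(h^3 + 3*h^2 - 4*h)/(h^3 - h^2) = (h + 4)/h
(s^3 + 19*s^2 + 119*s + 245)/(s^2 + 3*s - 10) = (s^2 + 14*s + 49)/(s - 2)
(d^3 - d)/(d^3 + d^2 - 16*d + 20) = (d^3 - d)/(d^3 + d^2 - 16*d + 20)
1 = 1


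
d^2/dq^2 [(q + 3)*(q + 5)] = 2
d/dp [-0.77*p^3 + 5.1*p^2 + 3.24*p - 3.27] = -2.31*p^2 + 10.2*p + 3.24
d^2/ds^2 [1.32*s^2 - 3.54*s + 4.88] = 2.64000000000000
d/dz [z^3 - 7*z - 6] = 3*z^2 - 7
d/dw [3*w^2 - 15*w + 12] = 6*w - 15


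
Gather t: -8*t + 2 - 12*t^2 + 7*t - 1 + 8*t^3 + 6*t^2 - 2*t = 8*t^3 - 6*t^2 - 3*t + 1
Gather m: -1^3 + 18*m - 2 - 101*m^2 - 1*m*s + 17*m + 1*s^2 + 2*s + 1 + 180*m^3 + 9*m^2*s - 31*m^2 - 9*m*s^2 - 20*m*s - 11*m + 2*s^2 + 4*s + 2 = 180*m^3 + m^2*(9*s - 132) + m*(-9*s^2 - 21*s + 24) + 3*s^2 + 6*s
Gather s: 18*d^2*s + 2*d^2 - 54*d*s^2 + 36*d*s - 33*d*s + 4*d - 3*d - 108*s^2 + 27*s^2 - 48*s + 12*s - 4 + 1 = 2*d^2 + d + s^2*(-54*d - 81) + s*(18*d^2 + 3*d - 36) - 3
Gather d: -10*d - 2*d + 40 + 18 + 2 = 60 - 12*d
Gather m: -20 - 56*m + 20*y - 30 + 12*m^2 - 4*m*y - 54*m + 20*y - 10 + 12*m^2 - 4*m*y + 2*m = 24*m^2 + m*(-8*y - 108) + 40*y - 60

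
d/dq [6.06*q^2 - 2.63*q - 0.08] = 12.12*q - 2.63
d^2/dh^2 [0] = 0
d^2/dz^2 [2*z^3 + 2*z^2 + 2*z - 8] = 12*z + 4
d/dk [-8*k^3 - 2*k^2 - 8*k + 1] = -24*k^2 - 4*k - 8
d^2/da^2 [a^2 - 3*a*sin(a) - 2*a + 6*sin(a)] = 3*a*sin(a) - 6*sqrt(2)*sin(a + pi/4) + 2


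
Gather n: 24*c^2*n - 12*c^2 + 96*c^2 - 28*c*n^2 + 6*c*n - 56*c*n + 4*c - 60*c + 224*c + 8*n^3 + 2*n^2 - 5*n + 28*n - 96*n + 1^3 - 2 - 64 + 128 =84*c^2 + 168*c + 8*n^3 + n^2*(2 - 28*c) + n*(24*c^2 - 50*c - 73) + 63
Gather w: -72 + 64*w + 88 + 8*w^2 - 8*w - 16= 8*w^2 + 56*w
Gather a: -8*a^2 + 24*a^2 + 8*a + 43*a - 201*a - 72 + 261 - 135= 16*a^2 - 150*a + 54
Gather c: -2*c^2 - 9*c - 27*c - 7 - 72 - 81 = -2*c^2 - 36*c - 160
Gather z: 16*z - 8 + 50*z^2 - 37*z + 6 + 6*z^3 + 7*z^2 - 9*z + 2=6*z^3 + 57*z^2 - 30*z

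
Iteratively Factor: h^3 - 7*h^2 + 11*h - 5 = (h - 5)*(h^2 - 2*h + 1) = (h - 5)*(h - 1)*(h - 1)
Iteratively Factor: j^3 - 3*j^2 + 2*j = (j - 1)*(j^2 - 2*j) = (j - 2)*(j - 1)*(j)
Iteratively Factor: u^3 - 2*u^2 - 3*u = (u + 1)*(u^2 - 3*u) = u*(u + 1)*(u - 3)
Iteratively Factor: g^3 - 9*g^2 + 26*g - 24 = (g - 3)*(g^2 - 6*g + 8) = (g - 3)*(g - 2)*(g - 4)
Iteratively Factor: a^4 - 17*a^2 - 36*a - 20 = (a - 5)*(a^3 + 5*a^2 + 8*a + 4) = (a - 5)*(a + 2)*(a^2 + 3*a + 2) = (a - 5)*(a + 1)*(a + 2)*(a + 2)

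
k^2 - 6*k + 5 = (k - 5)*(k - 1)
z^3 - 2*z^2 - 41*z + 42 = (z - 7)*(z - 1)*(z + 6)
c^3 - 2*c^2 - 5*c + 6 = (c - 3)*(c - 1)*(c + 2)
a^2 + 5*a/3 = a*(a + 5/3)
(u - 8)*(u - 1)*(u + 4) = u^3 - 5*u^2 - 28*u + 32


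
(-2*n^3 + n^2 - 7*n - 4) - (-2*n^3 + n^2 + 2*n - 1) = -9*n - 3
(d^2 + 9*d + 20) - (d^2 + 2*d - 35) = 7*d + 55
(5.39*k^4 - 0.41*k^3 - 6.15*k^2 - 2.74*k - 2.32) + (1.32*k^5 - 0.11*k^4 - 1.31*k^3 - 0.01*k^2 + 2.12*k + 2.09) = 1.32*k^5 + 5.28*k^4 - 1.72*k^3 - 6.16*k^2 - 0.62*k - 0.23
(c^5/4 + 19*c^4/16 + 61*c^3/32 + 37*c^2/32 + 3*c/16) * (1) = c^5/4 + 19*c^4/16 + 61*c^3/32 + 37*c^2/32 + 3*c/16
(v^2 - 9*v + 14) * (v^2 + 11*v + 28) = v^4 + 2*v^3 - 57*v^2 - 98*v + 392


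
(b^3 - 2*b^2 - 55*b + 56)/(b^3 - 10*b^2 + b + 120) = (b^2 + 6*b - 7)/(b^2 - 2*b - 15)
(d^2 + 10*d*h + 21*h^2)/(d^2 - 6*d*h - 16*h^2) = (d^2 + 10*d*h + 21*h^2)/(d^2 - 6*d*h - 16*h^2)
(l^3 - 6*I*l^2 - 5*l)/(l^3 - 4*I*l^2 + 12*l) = (l^2 - 6*I*l - 5)/(l^2 - 4*I*l + 12)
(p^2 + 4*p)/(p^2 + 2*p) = (p + 4)/(p + 2)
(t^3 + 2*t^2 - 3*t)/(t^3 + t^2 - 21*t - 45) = t*(t - 1)/(t^2 - 2*t - 15)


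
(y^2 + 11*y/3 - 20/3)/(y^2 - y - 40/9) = 3*(-3*y^2 - 11*y + 20)/(-9*y^2 + 9*y + 40)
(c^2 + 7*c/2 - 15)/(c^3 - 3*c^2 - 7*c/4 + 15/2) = 2*(c + 6)/(2*c^2 - c - 6)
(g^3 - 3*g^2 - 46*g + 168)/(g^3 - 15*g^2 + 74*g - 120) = (g + 7)/(g - 5)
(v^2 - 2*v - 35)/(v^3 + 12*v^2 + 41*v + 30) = (v - 7)/(v^2 + 7*v + 6)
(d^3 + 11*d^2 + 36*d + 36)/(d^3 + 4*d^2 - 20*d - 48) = (d + 3)/(d - 4)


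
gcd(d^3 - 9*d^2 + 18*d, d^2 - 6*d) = d^2 - 6*d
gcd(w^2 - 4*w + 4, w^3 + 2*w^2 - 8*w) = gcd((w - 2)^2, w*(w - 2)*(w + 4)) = w - 2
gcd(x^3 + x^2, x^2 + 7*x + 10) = 1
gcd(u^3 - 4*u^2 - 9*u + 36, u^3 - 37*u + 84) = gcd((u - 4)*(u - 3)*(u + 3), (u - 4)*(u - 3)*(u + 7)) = u^2 - 7*u + 12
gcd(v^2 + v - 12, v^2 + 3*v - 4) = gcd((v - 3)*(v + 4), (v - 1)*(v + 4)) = v + 4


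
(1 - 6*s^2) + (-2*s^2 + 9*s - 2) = -8*s^2 + 9*s - 1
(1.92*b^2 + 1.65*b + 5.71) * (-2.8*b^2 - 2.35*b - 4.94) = -5.376*b^4 - 9.132*b^3 - 29.3503*b^2 - 21.5695*b - 28.2074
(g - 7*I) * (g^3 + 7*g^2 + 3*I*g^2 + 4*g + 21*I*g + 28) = g^4 + 7*g^3 - 4*I*g^3 + 25*g^2 - 28*I*g^2 + 175*g - 28*I*g - 196*I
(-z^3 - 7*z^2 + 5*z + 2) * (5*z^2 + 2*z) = -5*z^5 - 37*z^4 + 11*z^3 + 20*z^2 + 4*z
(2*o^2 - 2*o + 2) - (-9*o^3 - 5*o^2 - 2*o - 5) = 9*o^3 + 7*o^2 + 7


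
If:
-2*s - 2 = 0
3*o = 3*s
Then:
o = -1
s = -1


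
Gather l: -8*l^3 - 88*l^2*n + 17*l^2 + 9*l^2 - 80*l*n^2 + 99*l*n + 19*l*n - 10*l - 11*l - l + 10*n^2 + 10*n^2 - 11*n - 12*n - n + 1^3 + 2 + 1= -8*l^3 + l^2*(26 - 88*n) + l*(-80*n^2 + 118*n - 22) + 20*n^2 - 24*n + 4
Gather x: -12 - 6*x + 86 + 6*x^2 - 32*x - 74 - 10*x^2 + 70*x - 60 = -4*x^2 + 32*x - 60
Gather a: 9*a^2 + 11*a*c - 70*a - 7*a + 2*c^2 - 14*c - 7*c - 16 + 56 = 9*a^2 + a*(11*c - 77) + 2*c^2 - 21*c + 40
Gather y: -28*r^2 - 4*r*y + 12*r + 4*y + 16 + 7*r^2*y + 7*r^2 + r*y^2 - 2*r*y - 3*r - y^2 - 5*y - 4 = -21*r^2 + 9*r + y^2*(r - 1) + y*(7*r^2 - 6*r - 1) + 12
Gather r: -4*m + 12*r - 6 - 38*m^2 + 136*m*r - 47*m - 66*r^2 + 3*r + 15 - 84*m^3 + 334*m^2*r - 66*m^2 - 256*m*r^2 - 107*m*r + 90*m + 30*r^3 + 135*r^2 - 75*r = -84*m^3 - 104*m^2 + 39*m + 30*r^3 + r^2*(69 - 256*m) + r*(334*m^2 + 29*m - 60) + 9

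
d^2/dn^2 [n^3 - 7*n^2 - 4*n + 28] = 6*n - 14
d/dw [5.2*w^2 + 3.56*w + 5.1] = 10.4*w + 3.56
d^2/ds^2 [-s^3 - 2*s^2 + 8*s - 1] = -6*s - 4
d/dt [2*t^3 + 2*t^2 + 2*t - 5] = 6*t^2 + 4*t + 2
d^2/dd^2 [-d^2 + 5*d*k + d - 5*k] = -2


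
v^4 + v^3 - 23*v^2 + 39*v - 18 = (v - 3)*(v - 1)^2*(v + 6)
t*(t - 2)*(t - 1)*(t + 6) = t^4 + 3*t^3 - 16*t^2 + 12*t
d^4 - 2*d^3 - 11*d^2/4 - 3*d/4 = d*(d - 3)*(d + 1/2)^2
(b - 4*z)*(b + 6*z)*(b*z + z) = b^3*z + 2*b^2*z^2 + b^2*z - 24*b*z^3 + 2*b*z^2 - 24*z^3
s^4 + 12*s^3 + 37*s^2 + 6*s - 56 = (s - 1)*(s + 2)*(s + 4)*(s + 7)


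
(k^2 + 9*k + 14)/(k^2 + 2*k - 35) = (k + 2)/(k - 5)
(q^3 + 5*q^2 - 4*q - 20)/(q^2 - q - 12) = (-q^3 - 5*q^2 + 4*q + 20)/(-q^2 + q + 12)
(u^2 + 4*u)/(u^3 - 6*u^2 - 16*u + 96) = u/(u^2 - 10*u + 24)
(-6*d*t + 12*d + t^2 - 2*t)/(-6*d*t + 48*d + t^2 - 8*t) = (t - 2)/(t - 8)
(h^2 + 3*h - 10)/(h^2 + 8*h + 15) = (h - 2)/(h + 3)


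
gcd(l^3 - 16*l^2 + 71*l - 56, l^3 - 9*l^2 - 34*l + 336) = l^2 - 15*l + 56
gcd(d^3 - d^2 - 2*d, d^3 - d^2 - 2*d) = d^3 - d^2 - 2*d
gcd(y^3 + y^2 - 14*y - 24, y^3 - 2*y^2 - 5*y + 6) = y + 2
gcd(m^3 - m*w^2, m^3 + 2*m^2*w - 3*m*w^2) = -m^2 + m*w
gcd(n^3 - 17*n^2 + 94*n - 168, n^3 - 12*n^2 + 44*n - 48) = n^2 - 10*n + 24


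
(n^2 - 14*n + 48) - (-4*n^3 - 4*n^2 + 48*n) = 4*n^3 + 5*n^2 - 62*n + 48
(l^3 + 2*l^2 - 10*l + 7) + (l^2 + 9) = l^3 + 3*l^2 - 10*l + 16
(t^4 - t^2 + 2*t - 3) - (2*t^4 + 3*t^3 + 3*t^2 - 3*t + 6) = -t^4 - 3*t^3 - 4*t^2 + 5*t - 9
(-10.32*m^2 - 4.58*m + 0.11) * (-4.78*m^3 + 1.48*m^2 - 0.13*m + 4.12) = 49.3296*m^5 + 6.6188*m^4 - 5.9626*m^3 - 41.7602*m^2 - 18.8839*m + 0.4532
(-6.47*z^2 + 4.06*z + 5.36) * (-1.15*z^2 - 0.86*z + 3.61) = 7.4405*z^4 + 0.8952*z^3 - 33.0123*z^2 + 10.047*z + 19.3496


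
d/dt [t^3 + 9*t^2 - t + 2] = 3*t^2 + 18*t - 1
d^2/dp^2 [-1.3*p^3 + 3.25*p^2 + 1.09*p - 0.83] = 6.5 - 7.8*p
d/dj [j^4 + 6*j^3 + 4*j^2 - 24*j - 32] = 4*j^3 + 18*j^2 + 8*j - 24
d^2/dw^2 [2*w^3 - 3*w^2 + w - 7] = 12*w - 6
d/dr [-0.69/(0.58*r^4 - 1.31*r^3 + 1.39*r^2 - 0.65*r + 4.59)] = (1.6008*r^3 - 2.7117*r^2 + 1.9182*r - 0.4485)/(0.58*r^4 - 1.31*r^3 + 1.39*r^2 - 0.65*r + 4.59)^2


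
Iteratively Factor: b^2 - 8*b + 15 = (b - 3)*(b - 5)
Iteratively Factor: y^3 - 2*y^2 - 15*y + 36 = (y + 4)*(y^2 - 6*y + 9) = (y - 3)*(y + 4)*(y - 3)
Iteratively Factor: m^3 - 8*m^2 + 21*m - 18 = (m - 3)*(m^2 - 5*m + 6) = (m - 3)*(m - 2)*(m - 3)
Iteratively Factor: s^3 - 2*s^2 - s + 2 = (s - 2)*(s^2 - 1) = (s - 2)*(s - 1)*(s + 1)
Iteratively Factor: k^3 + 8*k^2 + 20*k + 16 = (k + 2)*(k^2 + 6*k + 8) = (k + 2)^2*(k + 4)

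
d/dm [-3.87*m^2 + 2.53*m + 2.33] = 2.53 - 7.74*m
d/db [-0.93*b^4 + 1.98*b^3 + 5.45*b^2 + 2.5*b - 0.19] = -3.72*b^3 + 5.94*b^2 + 10.9*b + 2.5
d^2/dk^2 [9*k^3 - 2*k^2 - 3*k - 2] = 54*k - 4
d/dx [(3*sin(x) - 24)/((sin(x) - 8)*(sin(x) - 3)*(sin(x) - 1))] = 6*(2 - sin(x))*cos(x)/((sin(x) - 3)^2*(sin(x) - 1)^2)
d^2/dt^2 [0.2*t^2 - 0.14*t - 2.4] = 0.400000000000000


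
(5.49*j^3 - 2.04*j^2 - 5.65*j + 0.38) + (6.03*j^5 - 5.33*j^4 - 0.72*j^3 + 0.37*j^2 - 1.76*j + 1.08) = 6.03*j^5 - 5.33*j^4 + 4.77*j^3 - 1.67*j^2 - 7.41*j + 1.46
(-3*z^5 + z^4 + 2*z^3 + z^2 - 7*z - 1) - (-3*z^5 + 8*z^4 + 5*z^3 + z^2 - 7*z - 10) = -7*z^4 - 3*z^3 + 9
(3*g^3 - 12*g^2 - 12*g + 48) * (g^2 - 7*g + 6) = 3*g^5 - 33*g^4 + 90*g^3 + 60*g^2 - 408*g + 288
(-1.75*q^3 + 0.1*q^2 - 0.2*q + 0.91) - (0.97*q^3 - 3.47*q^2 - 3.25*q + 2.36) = -2.72*q^3 + 3.57*q^2 + 3.05*q - 1.45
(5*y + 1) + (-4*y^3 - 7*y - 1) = -4*y^3 - 2*y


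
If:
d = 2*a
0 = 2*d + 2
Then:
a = -1/2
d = -1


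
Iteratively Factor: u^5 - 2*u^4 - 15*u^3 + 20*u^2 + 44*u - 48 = (u - 4)*(u^4 + 2*u^3 - 7*u^2 - 8*u + 12) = (u - 4)*(u - 1)*(u^3 + 3*u^2 - 4*u - 12) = (u - 4)*(u - 1)*(u + 2)*(u^2 + u - 6) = (u - 4)*(u - 2)*(u - 1)*(u + 2)*(u + 3)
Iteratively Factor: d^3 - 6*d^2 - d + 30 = (d + 2)*(d^2 - 8*d + 15) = (d - 5)*(d + 2)*(d - 3)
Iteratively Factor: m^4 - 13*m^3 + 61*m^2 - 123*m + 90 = (m - 2)*(m^3 - 11*m^2 + 39*m - 45) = (m - 3)*(m - 2)*(m^2 - 8*m + 15) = (m - 3)^2*(m - 2)*(m - 5)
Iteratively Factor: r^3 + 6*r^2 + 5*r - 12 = (r + 4)*(r^2 + 2*r - 3) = (r - 1)*(r + 4)*(r + 3)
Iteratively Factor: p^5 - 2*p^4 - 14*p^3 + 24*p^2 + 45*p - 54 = (p - 3)*(p^4 + p^3 - 11*p^2 - 9*p + 18) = (p - 3)*(p + 2)*(p^3 - p^2 - 9*p + 9) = (p - 3)*(p - 1)*(p + 2)*(p^2 - 9) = (p - 3)^2*(p - 1)*(p + 2)*(p + 3)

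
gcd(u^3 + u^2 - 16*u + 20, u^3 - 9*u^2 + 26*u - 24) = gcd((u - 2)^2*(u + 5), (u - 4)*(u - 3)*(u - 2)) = u - 2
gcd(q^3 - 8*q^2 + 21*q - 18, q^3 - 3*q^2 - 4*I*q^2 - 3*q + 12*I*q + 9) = q - 3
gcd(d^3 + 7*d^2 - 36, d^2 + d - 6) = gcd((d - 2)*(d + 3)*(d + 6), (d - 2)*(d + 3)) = d^2 + d - 6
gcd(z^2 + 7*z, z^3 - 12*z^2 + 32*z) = z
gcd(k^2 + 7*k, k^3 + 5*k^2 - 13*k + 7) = k + 7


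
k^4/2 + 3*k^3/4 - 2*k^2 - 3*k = k*(k/2 + 1)*(k - 2)*(k + 3/2)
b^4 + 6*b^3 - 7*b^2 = b^2*(b - 1)*(b + 7)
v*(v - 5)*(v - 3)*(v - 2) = v^4 - 10*v^3 + 31*v^2 - 30*v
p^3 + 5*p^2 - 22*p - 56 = (p - 4)*(p + 2)*(p + 7)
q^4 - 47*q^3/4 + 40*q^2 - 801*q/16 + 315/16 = (q - 7)*(q - 5/2)*(q - 3/2)*(q - 3/4)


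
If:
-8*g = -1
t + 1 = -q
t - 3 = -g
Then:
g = 1/8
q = -31/8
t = 23/8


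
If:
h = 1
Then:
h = 1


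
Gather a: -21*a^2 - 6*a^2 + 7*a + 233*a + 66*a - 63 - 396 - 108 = -27*a^2 + 306*a - 567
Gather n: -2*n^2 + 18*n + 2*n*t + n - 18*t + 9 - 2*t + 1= -2*n^2 + n*(2*t + 19) - 20*t + 10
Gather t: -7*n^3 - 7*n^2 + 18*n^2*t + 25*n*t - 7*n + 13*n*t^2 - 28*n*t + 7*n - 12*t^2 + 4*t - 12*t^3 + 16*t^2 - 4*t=-7*n^3 - 7*n^2 - 12*t^3 + t^2*(13*n + 4) + t*(18*n^2 - 3*n)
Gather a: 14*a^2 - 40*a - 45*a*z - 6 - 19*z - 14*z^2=14*a^2 + a*(-45*z - 40) - 14*z^2 - 19*z - 6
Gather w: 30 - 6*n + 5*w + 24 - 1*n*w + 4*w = -6*n + w*(9 - n) + 54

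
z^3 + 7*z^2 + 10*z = z*(z + 2)*(z + 5)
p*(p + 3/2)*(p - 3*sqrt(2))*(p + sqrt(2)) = p^4 - 2*sqrt(2)*p^3 + 3*p^3/2 - 6*p^2 - 3*sqrt(2)*p^2 - 9*p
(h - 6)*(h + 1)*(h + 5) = h^3 - 31*h - 30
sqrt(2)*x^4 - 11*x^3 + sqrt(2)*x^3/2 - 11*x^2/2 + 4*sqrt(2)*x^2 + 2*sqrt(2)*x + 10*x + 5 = (x - 5*sqrt(2))*(x - sqrt(2))*(x + sqrt(2)/2)*(sqrt(2)*x + sqrt(2)/2)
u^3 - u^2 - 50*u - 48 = (u - 8)*(u + 1)*(u + 6)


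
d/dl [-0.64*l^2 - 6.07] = -1.28*l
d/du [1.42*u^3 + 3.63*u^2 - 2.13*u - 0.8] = 4.26*u^2 + 7.26*u - 2.13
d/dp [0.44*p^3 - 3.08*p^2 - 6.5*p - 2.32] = 1.32*p^2 - 6.16*p - 6.5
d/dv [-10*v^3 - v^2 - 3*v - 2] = -30*v^2 - 2*v - 3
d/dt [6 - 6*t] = -6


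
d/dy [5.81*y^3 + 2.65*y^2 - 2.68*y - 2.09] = 17.43*y^2 + 5.3*y - 2.68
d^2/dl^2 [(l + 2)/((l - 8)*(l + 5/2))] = 8*(2*l^3 + 12*l^2 + 54*l - 19)/(8*l^6 - 132*l^5 + 246*l^4 + 3949*l^3 - 4920*l^2 - 52800*l - 64000)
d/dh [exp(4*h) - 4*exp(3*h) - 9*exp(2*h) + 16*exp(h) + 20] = (4*exp(3*h) - 12*exp(2*h) - 18*exp(h) + 16)*exp(h)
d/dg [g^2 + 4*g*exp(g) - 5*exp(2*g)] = 4*g*exp(g) + 2*g - 10*exp(2*g) + 4*exp(g)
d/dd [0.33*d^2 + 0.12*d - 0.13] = 0.66*d + 0.12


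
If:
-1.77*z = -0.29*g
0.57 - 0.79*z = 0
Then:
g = 4.40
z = 0.72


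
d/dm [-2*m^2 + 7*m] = 7 - 4*m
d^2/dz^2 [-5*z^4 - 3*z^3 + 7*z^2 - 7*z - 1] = -60*z^2 - 18*z + 14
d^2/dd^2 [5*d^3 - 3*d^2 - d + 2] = 30*d - 6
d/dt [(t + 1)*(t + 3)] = 2*t + 4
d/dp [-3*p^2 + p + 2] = 1 - 6*p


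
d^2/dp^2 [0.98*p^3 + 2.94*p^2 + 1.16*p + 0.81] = 5.88*p + 5.88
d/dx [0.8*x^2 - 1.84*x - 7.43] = 1.6*x - 1.84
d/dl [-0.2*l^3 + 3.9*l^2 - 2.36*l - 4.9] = -0.6*l^2 + 7.8*l - 2.36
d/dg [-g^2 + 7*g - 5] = 7 - 2*g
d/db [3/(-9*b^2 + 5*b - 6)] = 3*(18*b - 5)/(9*b^2 - 5*b + 6)^2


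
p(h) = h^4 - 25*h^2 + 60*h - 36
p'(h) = 4*h^3 - 50*h + 60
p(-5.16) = -302.32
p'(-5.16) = -231.55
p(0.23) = -23.52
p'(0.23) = 48.55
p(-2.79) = -337.41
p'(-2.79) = 112.63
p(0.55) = -10.47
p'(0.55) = 33.17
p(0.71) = -5.75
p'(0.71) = 25.93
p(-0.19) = -48.30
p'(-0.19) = 69.47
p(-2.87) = -346.28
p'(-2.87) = 108.94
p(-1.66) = -196.90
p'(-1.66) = 124.70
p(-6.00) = 0.00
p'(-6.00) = -504.00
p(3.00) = 0.00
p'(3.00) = 18.00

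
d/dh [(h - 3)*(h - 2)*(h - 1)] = 3*h^2 - 12*h + 11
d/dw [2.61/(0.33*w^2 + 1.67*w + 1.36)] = (-1.7226*w - 4.3587)/(0.33*w^2 + 1.67*w + 1.36)^2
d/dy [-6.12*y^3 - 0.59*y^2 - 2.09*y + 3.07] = -18.36*y^2 - 1.18*y - 2.09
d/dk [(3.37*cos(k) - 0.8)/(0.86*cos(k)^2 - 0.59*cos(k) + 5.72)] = (2.8982*cos(k)^2 - 1.376*cos(k) - 18.8044)*sin(k)/(0.7396*cos(k)^4 - 1.0148*cos(k)^3 + 10.1865*cos(k)^2 - 6.7496*cos(k) + 32.7184)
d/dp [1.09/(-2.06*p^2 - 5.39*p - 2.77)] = (4.4908*p + 5.8751)/(2.06*p^2 + 5.39*p + 2.77)^2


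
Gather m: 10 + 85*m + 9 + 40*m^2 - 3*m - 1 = 40*m^2 + 82*m + 18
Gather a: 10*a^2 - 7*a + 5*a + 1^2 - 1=10*a^2 - 2*a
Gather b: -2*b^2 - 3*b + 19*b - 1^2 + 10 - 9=-2*b^2 + 16*b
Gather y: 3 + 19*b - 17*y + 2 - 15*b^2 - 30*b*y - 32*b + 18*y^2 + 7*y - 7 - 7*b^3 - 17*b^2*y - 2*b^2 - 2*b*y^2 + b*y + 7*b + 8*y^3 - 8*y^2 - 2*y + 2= -7*b^3 - 17*b^2 - 6*b + 8*y^3 + y^2*(10 - 2*b) + y*(-17*b^2 - 29*b - 12)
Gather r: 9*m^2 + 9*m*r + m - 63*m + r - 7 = 9*m^2 - 62*m + r*(9*m + 1) - 7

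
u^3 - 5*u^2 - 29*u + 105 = (u - 7)*(u - 3)*(u + 5)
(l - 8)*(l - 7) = l^2 - 15*l + 56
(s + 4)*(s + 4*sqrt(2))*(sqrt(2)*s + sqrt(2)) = sqrt(2)*s^3 + 5*sqrt(2)*s^2 + 8*s^2 + 4*sqrt(2)*s + 40*s + 32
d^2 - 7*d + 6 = (d - 6)*(d - 1)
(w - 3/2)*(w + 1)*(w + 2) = w^3 + 3*w^2/2 - 5*w/2 - 3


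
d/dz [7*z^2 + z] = 14*z + 1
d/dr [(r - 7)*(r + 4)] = 2*r - 3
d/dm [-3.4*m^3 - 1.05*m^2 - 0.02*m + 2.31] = -10.2*m^2 - 2.1*m - 0.02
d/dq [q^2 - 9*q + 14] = 2*q - 9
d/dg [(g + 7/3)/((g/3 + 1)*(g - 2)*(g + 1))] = (-6*g^3 - 27*g^2 - 28*g + 17)/(g^6 + 4*g^5 - 6*g^4 - 32*g^3 + g^2 + 60*g + 36)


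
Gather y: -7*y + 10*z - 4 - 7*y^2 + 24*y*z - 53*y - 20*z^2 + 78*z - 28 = -7*y^2 + y*(24*z - 60) - 20*z^2 + 88*z - 32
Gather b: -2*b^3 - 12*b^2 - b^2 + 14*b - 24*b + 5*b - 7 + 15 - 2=-2*b^3 - 13*b^2 - 5*b + 6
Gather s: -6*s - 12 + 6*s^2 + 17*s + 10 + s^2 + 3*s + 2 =7*s^2 + 14*s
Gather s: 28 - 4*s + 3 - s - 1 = 30 - 5*s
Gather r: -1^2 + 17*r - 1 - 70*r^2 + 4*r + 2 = -70*r^2 + 21*r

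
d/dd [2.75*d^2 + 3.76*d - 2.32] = 5.5*d + 3.76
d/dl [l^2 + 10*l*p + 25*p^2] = 2*l + 10*p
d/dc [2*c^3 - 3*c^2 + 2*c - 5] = 6*c^2 - 6*c + 2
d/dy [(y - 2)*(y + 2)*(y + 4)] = 3*y^2 + 8*y - 4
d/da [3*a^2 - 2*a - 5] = 6*a - 2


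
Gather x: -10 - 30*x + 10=-30*x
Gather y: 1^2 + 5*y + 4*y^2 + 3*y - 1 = 4*y^2 + 8*y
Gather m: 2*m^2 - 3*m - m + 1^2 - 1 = 2*m^2 - 4*m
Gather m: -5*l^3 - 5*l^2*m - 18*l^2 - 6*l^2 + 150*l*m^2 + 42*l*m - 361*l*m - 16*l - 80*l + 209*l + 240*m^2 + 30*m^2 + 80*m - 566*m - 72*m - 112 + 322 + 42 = -5*l^3 - 24*l^2 + 113*l + m^2*(150*l + 270) + m*(-5*l^2 - 319*l - 558) + 252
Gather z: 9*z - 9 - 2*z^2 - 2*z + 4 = -2*z^2 + 7*z - 5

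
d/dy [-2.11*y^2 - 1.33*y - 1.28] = -4.22*y - 1.33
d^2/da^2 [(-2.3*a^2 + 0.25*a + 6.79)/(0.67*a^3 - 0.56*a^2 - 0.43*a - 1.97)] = (-2.06494*a^6 + 0.673350000000003*a^5 + 32.037792*a^4 - 81.853978*a^3 + 20.22273*a^2 + 61.928118*a - 30.746204)/(0.300763*a^9 - 0.754152*a^8 + 0.0512550000000001*a^7 - 1.860599*a^6 + 4.401969*a^5 + 1.241334*a^4 + 4.874846*a^3 - 7.612671*a^2 - 5.006361*a - 7.645373)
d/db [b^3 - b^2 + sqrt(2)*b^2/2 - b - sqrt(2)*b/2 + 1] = 3*b^2 - 2*b + sqrt(2)*b - 1 - sqrt(2)/2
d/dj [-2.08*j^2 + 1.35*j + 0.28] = 1.35 - 4.16*j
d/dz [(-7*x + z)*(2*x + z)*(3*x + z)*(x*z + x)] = x*(-42*x^3 - 58*x^2*z - 29*x^2 - 6*x*z^2 - 4*x*z + 4*z^3 + 3*z^2)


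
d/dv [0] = 0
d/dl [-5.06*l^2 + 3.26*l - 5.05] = 3.26 - 10.12*l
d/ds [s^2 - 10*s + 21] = 2*s - 10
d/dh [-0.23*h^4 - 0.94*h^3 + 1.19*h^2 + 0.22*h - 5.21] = -0.92*h^3 - 2.82*h^2 + 2.38*h + 0.22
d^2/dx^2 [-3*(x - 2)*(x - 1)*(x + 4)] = -18*x - 6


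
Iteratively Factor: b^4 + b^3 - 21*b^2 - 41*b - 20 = (b + 4)*(b^3 - 3*b^2 - 9*b - 5) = (b + 1)*(b + 4)*(b^2 - 4*b - 5) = (b - 5)*(b + 1)*(b + 4)*(b + 1)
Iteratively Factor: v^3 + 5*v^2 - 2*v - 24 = (v - 2)*(v^2 + 7*v + 12) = (v - 2)*(v + 4)*(v + 3)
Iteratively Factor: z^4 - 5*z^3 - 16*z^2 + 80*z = (z + 4)*(z^3 - 9*z^2 + 20*z) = (z - 5)*(z + 4)*(z^2 - 4*z) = z*(z - 5)*(z + 4)*(z - 4)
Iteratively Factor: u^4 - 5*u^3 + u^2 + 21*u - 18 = (u - 3)*(u^3 - 2*u^2 - 5*u + 6) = (u - 3)*(u - 1)*(u^2 - u - 6) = (u - 3)^2*(u - 1)*(u + 2)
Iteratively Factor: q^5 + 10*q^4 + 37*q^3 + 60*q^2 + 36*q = (q + 3)*(q^4 + 7*q^3 + 16*q^2 + 12*q) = q*(q + 3)*(q^3 + 7*q^2 + 16*q + 12) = q*(q + 2)*(q + 3)*(q^2 + 5*q + 6) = q*(q + 2)^2*(q + 3)*(q + 3)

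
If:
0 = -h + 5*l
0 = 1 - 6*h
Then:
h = 1/6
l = 1/30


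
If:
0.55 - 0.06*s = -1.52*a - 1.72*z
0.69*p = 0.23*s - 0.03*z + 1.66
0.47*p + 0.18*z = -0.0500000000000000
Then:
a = -1.17178294951069*z - 0.659337114757291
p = -0.382978723404255*z - 0.106382978723404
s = -1.01850138760407*z - 7.53654024051804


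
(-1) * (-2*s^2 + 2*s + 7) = 2*s^2 - 2*s - 7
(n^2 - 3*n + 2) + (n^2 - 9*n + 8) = 2*n^2 - 12*n + 10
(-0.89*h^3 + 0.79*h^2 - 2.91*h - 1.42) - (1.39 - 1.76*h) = -0.89*h^3 + 0.79*h^2 - 1.15*h - 2.81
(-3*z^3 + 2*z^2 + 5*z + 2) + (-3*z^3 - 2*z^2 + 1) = -6*z^3 + 5*z + 3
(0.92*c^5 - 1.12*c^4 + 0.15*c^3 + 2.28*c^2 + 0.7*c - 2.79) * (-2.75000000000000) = -2.53*c^5 + 3.08*c^4 - 0.4125*c^3 - 6.27*c^2 - 1.925*c + 7.6725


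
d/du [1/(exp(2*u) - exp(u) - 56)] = (1 - 2*exp(u))*exp(u)/(-exp(2*u) + exp(u) + 56)^2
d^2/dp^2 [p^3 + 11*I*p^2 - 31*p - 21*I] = 6*p + 22*I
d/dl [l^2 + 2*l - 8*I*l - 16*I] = 2*l + 2 - 8*I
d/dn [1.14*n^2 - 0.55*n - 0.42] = 2.28*n - 0.55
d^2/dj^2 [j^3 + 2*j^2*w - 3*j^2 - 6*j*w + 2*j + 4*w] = 6*j + 4*w - 6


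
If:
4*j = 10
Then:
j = 5/2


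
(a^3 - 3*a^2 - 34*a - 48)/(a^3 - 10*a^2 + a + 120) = (a + 2)/(a - 5)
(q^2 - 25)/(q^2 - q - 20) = (q + 5)/(q + 4)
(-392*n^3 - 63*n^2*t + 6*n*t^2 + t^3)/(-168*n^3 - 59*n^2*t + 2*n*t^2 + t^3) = (7*n + t)/(3*n + t)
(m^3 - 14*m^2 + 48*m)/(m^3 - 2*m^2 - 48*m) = (m - 6)/(m + 6)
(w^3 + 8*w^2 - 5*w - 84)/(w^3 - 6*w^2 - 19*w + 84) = (w + 7)/(w - 7)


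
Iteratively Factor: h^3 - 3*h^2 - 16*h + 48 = (h - 4)*(h^2 + h - 12) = (h - 4)*(h - 3)*(h + 4)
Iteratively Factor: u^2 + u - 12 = (u + 4)*(u - 3)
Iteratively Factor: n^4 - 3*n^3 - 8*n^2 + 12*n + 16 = (n + 2)*(n^3 - 5*n^2 + 2*n + 8) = (n + 1)*(n + 2)*(n^2 - 6*n + 8) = (n - 4)*(n + 1)*(n + 2)*(n - 2)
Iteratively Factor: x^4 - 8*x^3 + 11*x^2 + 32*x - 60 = (x + 2)*(x^3 - 10*x^2 + 31*x - 30) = (x - 3)*(x + 2)*(x^2 - 7*x + 10) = (x - 3)*(x - 2)*(x + 2)*(x - 5)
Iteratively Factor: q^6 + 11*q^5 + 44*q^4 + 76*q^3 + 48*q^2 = (q + 2)*(q^5 + 9*q^4 + 26*q^3 + 24*q^2) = (q + 2)*(q + 3)*(q^4 + 6*q^3 + 8*q^2) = (q + 2)^2*(q + 3)*(q^3 + 4*q^2) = q*(q + 2)^2*(q + 3)*(q^2 + 4*q) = q^2*(q + 2)^2*(q + 3)*(q + 4)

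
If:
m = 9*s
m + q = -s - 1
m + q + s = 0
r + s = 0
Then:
No Solution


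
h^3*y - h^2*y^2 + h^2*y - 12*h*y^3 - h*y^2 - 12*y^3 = (h - 4*y)*(h + 3*y)*(h*y + y)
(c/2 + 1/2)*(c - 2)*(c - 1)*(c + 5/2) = c^4/2 + c^3/4 - 3*c^2 - c/4 + 5/2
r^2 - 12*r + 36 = (r - 6)^2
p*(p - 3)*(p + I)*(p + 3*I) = p^4 - 3*p^3 + 4*I*p^3 - 3*p^2 - 12*I*p^2 + 9*p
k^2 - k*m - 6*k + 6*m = (k - 6)*(k - m)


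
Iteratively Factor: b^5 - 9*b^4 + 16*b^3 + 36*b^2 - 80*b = (b - 2)*(b^4 - 7*b^3 + 2*b^2 + 40*b) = b*(b - 2)*(b^3 - 7*b^2 + 2*b + 40) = b*(b - 5)*(b - 2)*(b^2 - 2*b - 8) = b*(b - 5)*(b - 2)*(b + 2)*(b - 4)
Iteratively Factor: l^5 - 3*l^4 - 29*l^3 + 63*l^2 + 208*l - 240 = (l - 5)*(l^4 + 2*l^3 - 19*l^2 - 32*l + 48) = (l - 5)*(l - 1)*(l^3 + 3*l^2 - 16*l - 48) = (l - 5)*(l - 1)*(l + 3)*(l^2 - 16) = (l - 5)*(l - 4)*(l - 1)*(l + 3)*(l + 4)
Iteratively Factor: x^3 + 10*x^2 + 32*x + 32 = (x + 2)*(x^2 + 8*x + 16) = (x + 2)*(x + 4)*(x + 4)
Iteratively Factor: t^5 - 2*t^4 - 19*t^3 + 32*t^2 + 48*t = (t + 4)*(t^4 - 6*t^3 + 5*t^2 + 12*t) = (t - 3)*(t + 4)*(t^3 - 3*t^2 - 4*t) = (t - 3)*(t + 1)*(t + 4)*(t^2 - 4*t) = t*(t - 3)*(t + 1)*(t + 4)*(t - 4)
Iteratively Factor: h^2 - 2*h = (h - 2)*(h)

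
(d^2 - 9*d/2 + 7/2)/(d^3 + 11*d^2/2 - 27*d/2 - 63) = (d - 1)/(d^2 + 9*d + 18)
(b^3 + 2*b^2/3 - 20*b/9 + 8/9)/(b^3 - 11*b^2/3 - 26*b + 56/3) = (3*b^2 + 4*b - 4)/(3*(b^2 - 3*b - 28))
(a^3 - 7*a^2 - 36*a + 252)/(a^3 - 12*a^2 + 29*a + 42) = (a + 6)/(a + 1)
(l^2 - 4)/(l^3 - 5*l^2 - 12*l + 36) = (l + 2)/(l^2 - 3*l - 18)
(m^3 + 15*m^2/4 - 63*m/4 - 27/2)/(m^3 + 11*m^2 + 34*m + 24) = (4*m^2 - 9*m - 9)/(4*(m^2 + 5*m + 4))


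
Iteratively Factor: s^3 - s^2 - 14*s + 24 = (s - 2)*(s^2 + s - 12) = (s - 3)*(s - 2)*(s + 4)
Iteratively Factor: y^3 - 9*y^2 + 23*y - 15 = (y - 3)*(y^2 - 6*y + 5) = (y - 3)*(y - 1)*(y - 5)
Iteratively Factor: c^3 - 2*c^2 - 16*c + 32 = (c + 4)*(c^2 - 6*c + 8) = (c - 2)*(c + 4)*(c - 4)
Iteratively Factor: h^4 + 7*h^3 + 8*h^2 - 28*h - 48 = (h + 4)*(h^3 + 3*h^2 - 4*h - 12) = (h - 2)*(h + 4)*(h^2 + 5*h + 6) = (h - 2)*(h + 2)*(h + 4)*(h + 3)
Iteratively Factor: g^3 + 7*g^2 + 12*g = (g + 4)*(g^2 + 3*g) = g*(g + 4)*(g + 3)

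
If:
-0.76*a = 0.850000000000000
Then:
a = -1.12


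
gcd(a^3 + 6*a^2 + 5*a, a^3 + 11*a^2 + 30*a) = a^2 + 5*a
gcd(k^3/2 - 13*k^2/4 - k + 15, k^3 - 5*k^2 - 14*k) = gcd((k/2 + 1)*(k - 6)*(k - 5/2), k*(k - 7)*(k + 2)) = k + 2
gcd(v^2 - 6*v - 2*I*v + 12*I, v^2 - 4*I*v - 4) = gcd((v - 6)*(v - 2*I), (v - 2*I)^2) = v - 2*I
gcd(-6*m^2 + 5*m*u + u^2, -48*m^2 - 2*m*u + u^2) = 6*m + u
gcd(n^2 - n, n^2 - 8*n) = n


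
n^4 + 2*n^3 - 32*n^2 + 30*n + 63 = (n - 3)^2*(n + 1)*(n + 7)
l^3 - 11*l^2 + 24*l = l*(l - 8)*(l - 3)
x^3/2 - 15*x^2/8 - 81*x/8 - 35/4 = (x/2 + 1)*(x - 7)*(x + 5/4)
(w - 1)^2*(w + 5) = w^3 + 3*w^2 - 9*w + 5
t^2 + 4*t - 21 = (t - 3)*(t + 7)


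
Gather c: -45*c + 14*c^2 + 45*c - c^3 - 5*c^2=-c^3 + 9*c^2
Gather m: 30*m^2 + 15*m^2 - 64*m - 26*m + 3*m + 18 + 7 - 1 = 45*m^2 - 87*m + 24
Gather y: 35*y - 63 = 35*y - 63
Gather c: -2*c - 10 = -2*c - 10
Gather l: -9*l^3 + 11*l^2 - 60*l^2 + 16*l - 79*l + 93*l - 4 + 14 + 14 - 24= -9*l^3 - 49*l^2 + 30*l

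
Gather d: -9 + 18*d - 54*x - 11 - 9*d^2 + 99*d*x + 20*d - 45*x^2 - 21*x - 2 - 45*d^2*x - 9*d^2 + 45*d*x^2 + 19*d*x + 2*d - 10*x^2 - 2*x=d^2*(-45*x - 18) + d*(45*x^2 + 118*x + 40) - 55*x^2 - 77*x - 22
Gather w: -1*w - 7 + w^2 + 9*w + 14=w^2 + 8*w + 7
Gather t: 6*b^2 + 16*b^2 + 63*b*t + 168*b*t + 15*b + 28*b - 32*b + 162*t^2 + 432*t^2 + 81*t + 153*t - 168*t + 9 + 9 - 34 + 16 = 22*b^2 + 11*b + 594*t^2 + t*(231*b + 66)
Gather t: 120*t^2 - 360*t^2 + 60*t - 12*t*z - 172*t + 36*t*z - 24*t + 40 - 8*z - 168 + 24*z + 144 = -240*t^2 + t*(24*z - 136) + 16*z + 16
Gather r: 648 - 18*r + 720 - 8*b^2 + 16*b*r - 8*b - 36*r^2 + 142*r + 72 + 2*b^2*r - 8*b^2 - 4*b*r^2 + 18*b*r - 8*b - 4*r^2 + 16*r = -16*b^2 - 16*b + r^2*(-4*b - 40) + r*(2*b^2 + 34*b + 140) + 1440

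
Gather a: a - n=a - n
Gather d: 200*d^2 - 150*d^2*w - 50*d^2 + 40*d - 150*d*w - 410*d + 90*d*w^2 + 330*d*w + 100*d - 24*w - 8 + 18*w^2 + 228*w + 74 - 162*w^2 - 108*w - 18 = d^2*(150 - 150*w) + d*(90*w^2 + 180*w - 270) - 144*w^2 + 96*w + 48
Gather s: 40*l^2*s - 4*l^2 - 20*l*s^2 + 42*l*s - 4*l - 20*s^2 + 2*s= -4*l^2 - 4*l + s^2*(-20*l - 20) + s*(40*l^2 + 42*l + 2)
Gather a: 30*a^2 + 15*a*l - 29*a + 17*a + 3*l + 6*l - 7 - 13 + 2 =30*a^2 + a*(15*l - 12) + 9*l - 18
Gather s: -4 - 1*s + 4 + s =0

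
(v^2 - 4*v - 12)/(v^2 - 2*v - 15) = (-v^2 + 4*v + 12)/(-v^2 + 2*v + 15)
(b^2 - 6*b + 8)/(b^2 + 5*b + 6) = (b^2 - 6*b + 8)/(b^2 + 5*b + 6)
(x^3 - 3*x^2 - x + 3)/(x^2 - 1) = x - 3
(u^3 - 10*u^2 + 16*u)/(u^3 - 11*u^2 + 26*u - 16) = u/(u - 1)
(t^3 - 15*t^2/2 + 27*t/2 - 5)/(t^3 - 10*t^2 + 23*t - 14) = (2*t^2 - 11*t + 5)/(2*(t^2 - 8*t + 7))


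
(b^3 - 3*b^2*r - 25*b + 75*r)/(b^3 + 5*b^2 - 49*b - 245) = (b^2 - 3*b*r - 5*b + 15*r)/(b^2 - 49)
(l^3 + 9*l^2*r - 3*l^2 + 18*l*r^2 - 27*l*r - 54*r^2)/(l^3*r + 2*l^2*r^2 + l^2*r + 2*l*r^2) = (l^3 + 9*l^2*r - 3*l^2 + 18*l*r^2 - 27*l*r - 54*r^2)/(l*r*(l^2 + 2*l*r + l + 2*r))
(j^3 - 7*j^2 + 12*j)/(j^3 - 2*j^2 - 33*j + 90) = j*(j - 4)/(j^2 + j - 30)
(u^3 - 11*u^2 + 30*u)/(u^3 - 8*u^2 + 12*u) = (u - 5)/(u - 2)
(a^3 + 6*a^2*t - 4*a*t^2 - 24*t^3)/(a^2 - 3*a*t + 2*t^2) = (-a^2 - 8*a*t - 12*t^2)/(-a + t)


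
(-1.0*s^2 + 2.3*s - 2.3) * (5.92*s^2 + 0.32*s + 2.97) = -5.92*s^4 + 13.296*s^3 - 15.85*s^2 + 6.095*s - 6.831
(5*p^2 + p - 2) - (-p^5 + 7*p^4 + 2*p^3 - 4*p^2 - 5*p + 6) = p^5 - 7*p^4 - 2*p^3 + 9*p^2 + 6*p - 8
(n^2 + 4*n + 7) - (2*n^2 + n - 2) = -n^2 + 3*n + 9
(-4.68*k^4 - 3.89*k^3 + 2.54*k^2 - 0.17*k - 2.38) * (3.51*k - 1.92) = -16.4268*k^5 - 4.6683*k^4 + 16.3842*k^3 - 5.4735*k^2 - 8.0274*k + 4.5696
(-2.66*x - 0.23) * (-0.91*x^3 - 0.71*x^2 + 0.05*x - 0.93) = 2.4206*x^4 + 2.0979*x^3 + 0.0303*x^2 + 2.4623*x + 0.2139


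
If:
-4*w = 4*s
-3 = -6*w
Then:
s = -1/2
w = 1/2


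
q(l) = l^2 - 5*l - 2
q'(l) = 2*l - 5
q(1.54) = -7.33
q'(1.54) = -1.92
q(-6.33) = 69.72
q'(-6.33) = -17.66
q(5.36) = -0.07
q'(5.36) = 5.72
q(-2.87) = 20.59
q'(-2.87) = -10.74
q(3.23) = -7.72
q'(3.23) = 1.46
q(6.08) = 4.57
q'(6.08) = 7.16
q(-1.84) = 10.59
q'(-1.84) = -8.68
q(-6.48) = 72.39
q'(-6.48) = -17.96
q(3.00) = -8.00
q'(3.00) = 1.00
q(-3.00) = 22.00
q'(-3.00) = -11.00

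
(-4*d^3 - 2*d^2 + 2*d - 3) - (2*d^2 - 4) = -4*d^3 - 4*d^2 + 2*d + 1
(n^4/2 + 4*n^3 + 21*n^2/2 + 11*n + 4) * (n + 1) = n^5/2 + 9*n^4/2 + 29*n^3/2 + 43*n^2/2 + 15*n + 4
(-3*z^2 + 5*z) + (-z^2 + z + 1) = -4*z^2 + 6*z + 1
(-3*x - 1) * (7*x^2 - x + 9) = -21*x^3 - 4*x^2 - 26*x - 9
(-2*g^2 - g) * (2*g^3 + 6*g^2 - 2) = -4*g^5 - 14*g^4 - 6*g^3 + 4*g^2 + 2*g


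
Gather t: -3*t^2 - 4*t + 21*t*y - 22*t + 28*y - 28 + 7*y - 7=-3*t^2 + t*(21*y - 26) + 35*y - 35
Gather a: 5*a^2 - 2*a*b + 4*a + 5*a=5*a^2 + a*(9 - 2*b)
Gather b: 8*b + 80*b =88*b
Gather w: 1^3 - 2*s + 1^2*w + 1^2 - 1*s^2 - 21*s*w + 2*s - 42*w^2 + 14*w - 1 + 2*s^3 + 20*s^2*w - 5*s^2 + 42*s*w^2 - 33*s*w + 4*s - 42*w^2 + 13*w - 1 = 2*s^3 - 6*s^2 + 4*s + w^2*(42*s - 84) + w*(20*s^2 - 54*s + 28)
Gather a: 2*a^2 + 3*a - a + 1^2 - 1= 2*a^2 + 2*a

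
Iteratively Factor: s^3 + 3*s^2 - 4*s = (s)*(s^2 + 3*s - 4) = s*(s - 1)*(s + 4)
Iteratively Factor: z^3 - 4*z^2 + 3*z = (z - 3)*(z^2 - z) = (z - 3)*(z - 1)*(z)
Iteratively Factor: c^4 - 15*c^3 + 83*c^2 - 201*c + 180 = (c - 3)*(c^3 - 12*c^2 + 47*c - 60) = (c - 5)*(c - 3)*(c^2 - 7*c + 12) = (c - 5)*(c - 3)^2*(c - 4)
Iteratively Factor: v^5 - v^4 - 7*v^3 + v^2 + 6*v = (v - 1)*(v^4 - 7*v^2 - 6*v) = (v - 1)*(v + 2)*(v^3 - 2*v^2 - 3*v) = (v - 1)*(v + 1)*(v + 2)*(v^2 - 3*v) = (v - 3)*(v - 1)*(v + 1)*(v + 2)*(v)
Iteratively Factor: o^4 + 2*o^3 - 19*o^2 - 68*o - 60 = (o + 2)*(o^3 - 19*o - 30) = (o + 2)^2*(o^2 - 2*o - 15) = (o + 2)^2*(o + 3)*(o - 5)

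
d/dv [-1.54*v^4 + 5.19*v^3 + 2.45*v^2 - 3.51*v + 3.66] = -6.16*v^3 + 15.57*v^2 + 4.9*v - 3.51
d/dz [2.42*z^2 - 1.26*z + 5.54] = 4.84*z - 1.26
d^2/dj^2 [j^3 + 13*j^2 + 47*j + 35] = 6*j + 26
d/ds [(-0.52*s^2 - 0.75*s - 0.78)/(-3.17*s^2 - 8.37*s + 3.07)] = (1.9749*s^2 - 8.138*s - 8.8311)/(10.0489*s^4 + 53.0658*s^3 + 50.5931*s^2 - 51.3918*s + 9.4249)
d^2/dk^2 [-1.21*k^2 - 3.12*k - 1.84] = -2.42000000000000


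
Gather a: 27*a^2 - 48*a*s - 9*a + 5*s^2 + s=27*a^2 + a*(-48*s - 9) + 5*s^2 + s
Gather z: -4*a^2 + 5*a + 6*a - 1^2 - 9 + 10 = -4*a^2 + 11*a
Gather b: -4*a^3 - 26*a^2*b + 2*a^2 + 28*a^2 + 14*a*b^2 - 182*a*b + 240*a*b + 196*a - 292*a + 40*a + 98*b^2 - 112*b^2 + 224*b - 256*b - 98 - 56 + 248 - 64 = -4*a^3 + 30*a^2 - 56*a + b^2*(14*a - 14) + b*(-26*a^2 + 58*a - 32) + 30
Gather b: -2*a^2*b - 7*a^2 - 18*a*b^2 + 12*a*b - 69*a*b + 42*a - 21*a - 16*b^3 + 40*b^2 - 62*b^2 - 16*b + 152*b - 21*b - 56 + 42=-7*a^2 + 21*a - 16*b^3 + b^2*(-18*a - 22) + b*(-2*a^2 - 57*a + 115) - 14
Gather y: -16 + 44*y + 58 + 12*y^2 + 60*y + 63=12*y^2 + 104*y + 105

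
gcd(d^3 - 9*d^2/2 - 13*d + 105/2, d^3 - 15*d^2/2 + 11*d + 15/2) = d^2 - 8*d + 15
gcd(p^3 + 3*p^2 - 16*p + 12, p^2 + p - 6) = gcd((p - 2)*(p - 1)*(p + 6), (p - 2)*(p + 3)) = p - 2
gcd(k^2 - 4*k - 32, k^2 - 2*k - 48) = k - 8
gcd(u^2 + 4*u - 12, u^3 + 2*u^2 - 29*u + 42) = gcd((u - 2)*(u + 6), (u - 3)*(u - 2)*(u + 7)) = u - 2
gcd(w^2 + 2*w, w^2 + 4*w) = w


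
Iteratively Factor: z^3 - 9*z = (z + 3)*(z^2 - 3*z) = z*(z + 3)*(z - 3)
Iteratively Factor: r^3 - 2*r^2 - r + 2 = (r - 2)*(r^2 - 1) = (r - 2)*(r - 1)*(r + 1)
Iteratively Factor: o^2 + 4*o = (o)*(o + 4)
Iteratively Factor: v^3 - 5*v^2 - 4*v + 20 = (v - 5)*(v^2 - 4) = (v - 5)*(v - 2)*(v + 2)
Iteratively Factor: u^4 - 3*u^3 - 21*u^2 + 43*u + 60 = (u - 5)*(u^3 + 2*u^2 - 11*u - 12) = (u - 5)*(u - 3)*(u^2 + 5*u + 4) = (u - 5)*(u - 3)*(u + 4)*(u + 1)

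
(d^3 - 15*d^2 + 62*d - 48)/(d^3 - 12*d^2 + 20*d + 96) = (d - 1)/(d + 2)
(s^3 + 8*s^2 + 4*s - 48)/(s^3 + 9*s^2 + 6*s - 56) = (s + 6)/(s + 7)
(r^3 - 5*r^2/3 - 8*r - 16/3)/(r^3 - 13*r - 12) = (r + 4/3)/(r + 3)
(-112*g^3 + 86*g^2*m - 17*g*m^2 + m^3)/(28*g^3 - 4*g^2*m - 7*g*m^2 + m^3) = (-8*g + m)/(2*g + m)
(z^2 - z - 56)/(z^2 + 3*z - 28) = (z - 8)/(z - 4)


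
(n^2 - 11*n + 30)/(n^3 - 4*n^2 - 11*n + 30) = (n - 6)/(n^2 + n - 6)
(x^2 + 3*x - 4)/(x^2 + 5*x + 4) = (x - 1)/(x + 1)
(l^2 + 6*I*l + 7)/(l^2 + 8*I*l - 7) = (l - I)/(l + I)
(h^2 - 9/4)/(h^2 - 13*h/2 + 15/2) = (h + 3/2)/(h - 5)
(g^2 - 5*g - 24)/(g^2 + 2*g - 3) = (g - 8)/(g - 1)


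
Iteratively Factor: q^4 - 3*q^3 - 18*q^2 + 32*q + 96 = (q + 3)*(q^3 - 6*q^2 + 32) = (q - 4)*(q + 3)*(q^2 - 2*q - 8) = (q - 4)^2*(q + 3)*(q + 2)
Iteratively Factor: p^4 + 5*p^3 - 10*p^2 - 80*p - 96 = (p + 4)*(p^3 + p^2 - 14*p - 24) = (p + 2)*(p + 4)*(p^2 - p - 12) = (p + 2)*(p + 3)*(p + 4)*(p - 4)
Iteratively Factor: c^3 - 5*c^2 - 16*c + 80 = (c - 5)*(c^2 - 16) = (c - 5)*(c - 4)*(c + 4)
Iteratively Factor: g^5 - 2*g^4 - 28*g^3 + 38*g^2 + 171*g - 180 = (g - 3)*(g^4 + g^3 - 25*g^2 - 37*g + 60) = (g - 3)*(g + 4)*(g^3 - 3*g^2 - 13*g + 15) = (g - 5)*(g - 3)*(g + 4)*(g^2 + 2*g - 3) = (g - 5)*(g - 3)*(g + 3)*(g + 4)*(g - 1)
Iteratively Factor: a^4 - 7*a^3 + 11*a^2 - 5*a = (a - 5)*(a^3 - 2*a^2 + a) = (a - 5)*(a - 1)*(a^2 - a) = (a - 5)*(a - 1)^2*(a)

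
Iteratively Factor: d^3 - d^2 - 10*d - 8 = (d - 4)*(d^2 + 3*d + 2) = (d - 4)*(d + 1)*(d + 2)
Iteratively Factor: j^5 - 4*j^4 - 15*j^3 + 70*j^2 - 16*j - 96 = (j - 3)*(j^4 - j^3 - 18*j^2 + 16*j + 32) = (j - 3)*(j - 2)*(j^3 + j^2 - 16*j - 16) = (j - 3)*(j - 2)*(j + 1)*(j^2 - 16) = (j - 4)*(j - 3)*(j - 2)*(j + 1)*(j + 4)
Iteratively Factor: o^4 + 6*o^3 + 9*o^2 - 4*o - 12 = (o + 2)*(o^3 + 4*o^2 + o - 6) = (o + 2)^2*(o^2 + 2*o - 3) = (o + 2)^2*(o + 3)*(o - 1)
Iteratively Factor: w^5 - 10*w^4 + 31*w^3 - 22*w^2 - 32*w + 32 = (w + 1)*(w^4 - 11*w^3 + 42*w^2 - 64*w + 32) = (w - 4)*(w + 1)*(w^3 - 7*w^2 + 14*w - 8) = (w - 4)*(w - 2)*(w + 1)*(w^2 - 5*w + 4) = (w - 4)*(w - 2)*(w - 1)*(w + 1)*(w - 4)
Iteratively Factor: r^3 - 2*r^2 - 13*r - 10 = (r - 5)*(r^2 + 3*r + 2) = (r - 5)*(r + 2)*(r + 1)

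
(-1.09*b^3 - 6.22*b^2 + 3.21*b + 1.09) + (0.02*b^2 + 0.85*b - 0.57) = -1.09*b^3 - 6.2*b^2 + 4.06*b + 0.52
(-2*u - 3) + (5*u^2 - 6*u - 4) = 5*u^2 - 8*u - 7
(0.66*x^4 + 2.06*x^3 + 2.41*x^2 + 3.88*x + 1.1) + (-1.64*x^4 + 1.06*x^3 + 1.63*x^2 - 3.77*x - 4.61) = -0.98*x^4 + 3.12*x^3 + 4.04*x^2 + 0.11*x - 3.51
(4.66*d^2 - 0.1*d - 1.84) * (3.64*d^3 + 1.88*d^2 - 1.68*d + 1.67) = 16.9624*d^5 + 8.3968*d^4 - 14.7144*d^3 + 4.491*d^2 + 2.9242*d - 3.0728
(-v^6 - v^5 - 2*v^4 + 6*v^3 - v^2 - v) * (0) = 0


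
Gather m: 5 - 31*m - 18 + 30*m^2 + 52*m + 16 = 30*m^2 + 21*m + 3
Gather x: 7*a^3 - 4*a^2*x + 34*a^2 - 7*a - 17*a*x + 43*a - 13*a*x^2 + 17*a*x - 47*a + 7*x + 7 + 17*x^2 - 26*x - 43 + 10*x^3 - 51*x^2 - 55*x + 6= 7*a^3 + 34*a^2 - 11*a + 10*x^3 + x^2*(-13*a - 34) + x*(-4*a^2 - 74) - 30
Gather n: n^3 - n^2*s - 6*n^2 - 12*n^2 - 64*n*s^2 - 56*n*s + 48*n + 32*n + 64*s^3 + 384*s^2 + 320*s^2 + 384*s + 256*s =n^3 + n^2*(-s - 18) + n*(-64*s^2 - 56*s + 80) + 64*s^3 + 704*s^2 + 640*s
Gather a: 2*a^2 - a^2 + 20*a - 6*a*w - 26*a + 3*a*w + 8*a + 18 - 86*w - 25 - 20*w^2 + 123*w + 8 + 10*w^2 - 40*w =a^2 + a*(2 - 3*w) - 10*w^2 - 3*w + 1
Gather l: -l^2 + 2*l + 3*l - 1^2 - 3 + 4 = -l^2 + 5*l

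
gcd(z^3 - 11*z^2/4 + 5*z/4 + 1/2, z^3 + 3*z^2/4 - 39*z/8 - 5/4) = z^2 - 7*z/4 - 1/2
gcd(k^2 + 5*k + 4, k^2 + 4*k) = k + 4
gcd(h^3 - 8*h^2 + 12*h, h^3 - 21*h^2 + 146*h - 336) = h - 6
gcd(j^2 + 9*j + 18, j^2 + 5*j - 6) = j + 6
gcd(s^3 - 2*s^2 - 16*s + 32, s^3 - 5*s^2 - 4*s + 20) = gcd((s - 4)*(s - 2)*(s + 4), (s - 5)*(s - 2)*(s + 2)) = s - 2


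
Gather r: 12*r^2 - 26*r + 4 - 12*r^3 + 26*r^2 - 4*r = -12*r^3 + 38*r^2 - 30*r + 4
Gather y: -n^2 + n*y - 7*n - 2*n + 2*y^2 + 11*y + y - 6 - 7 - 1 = -n^2 - 9*n + 2*y^2 + y*(n + 12) - 14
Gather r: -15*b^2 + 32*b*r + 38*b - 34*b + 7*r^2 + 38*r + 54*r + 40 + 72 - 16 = -15*b^2 + 4*b + 7*r^2 + r*(32*b + 92) + 96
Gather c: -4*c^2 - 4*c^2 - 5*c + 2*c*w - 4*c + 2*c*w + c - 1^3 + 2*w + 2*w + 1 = -8*c^2 + c*(4*w - 8) + 4*w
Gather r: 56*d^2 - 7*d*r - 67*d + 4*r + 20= 56*d^2 - 67*d + r*(4 - 7*d) + 20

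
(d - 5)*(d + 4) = d^2 - d - 20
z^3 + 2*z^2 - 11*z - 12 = (z - 3)*(z + 1)*(z + 4)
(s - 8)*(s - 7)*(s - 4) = s^3 - 19*s^2 + 116*s - 224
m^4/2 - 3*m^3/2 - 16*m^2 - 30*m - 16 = (m/2 + 1)*(m - 8)*(m + 1)*(m + 2)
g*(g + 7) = g^2 + 7*g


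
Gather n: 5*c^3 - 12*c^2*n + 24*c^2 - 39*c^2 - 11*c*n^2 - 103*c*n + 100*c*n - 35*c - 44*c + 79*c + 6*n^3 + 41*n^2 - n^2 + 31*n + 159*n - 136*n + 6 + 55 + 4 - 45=5*c^3 - 15*c^2 + 6*n^3 + n^2*(40 - 11*c) + n*(-12*c^2 - 3*c + 54) + 20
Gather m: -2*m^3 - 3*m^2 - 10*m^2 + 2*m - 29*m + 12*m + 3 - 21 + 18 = -2*m^3 - 13*m^2 - 15*m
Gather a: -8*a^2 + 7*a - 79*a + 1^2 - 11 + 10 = -8*a^2 - 72*a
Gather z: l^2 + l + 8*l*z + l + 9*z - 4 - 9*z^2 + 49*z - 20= l^2 + 2*l - 9*z^2 + z*(8*l + 58) - 24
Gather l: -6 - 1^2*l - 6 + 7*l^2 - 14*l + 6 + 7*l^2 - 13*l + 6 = 14*l^2 - 28*l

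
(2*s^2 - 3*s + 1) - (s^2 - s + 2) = s^2 - 2*s - 1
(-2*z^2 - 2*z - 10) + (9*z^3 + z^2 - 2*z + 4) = 9*z^3 - z^2 - 4*z - 6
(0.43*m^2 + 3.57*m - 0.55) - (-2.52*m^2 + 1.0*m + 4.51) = 2.95*m^2 + 2.57*m - 5.06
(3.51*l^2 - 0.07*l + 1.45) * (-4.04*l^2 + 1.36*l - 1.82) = -14.1804*l^4 + 5.0564*l^3 - 12.3414*l^2 + 2.0994*l - 2.639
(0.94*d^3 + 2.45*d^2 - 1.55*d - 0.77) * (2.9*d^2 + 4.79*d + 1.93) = 2.726*d^5 + 11.6076*d^4 + 9.0547*d^3 - 4.929*d^2 - 6.6798*d - 1.4861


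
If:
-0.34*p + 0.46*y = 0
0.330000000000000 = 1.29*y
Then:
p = 0.35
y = 0.26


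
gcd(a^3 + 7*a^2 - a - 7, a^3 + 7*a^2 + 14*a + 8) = a + 1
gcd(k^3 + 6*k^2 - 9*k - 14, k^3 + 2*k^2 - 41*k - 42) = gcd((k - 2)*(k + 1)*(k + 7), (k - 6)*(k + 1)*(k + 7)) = k^2 + 8*k + 7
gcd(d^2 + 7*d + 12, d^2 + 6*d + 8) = d + 4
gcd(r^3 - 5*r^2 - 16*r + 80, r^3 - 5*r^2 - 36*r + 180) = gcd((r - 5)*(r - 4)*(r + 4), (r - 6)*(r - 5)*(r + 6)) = r - 5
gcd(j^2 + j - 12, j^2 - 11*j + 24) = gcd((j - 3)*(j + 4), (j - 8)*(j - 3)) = j - 3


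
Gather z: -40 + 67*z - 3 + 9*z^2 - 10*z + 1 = 9*z^2 + 57*z - 42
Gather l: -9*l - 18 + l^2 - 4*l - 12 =l^2 - 13*l - 30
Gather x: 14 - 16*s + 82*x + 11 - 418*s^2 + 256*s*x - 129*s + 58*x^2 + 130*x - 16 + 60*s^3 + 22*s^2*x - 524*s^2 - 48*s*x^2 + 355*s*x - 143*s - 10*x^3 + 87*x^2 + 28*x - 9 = 60*s^3 - 942*s^2 - 288*s - 10*x^3 + x^2*(145 - 48*s) + x*(22*s^2 + 611*s + 240)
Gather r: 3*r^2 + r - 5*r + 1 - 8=3*r^2 - 4*r - 7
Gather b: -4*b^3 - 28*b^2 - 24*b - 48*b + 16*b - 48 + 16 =-4*b^3 - 28*b^2 - 56*b - 32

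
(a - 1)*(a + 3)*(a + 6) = a^3 + 8*a^2 + 9*a - 18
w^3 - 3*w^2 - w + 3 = (w - 3)*(w - 1)*(w + 1)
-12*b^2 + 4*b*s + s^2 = (-2*b + s)*(6*b + s)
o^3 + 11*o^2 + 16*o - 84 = (o - 2)*(o + 6)*(o + 7)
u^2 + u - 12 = (u - 3)*(u + 4)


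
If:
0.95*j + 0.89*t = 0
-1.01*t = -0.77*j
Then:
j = 0.00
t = 0.00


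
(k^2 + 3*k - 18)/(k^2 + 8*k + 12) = (k - 3)/(k + 2)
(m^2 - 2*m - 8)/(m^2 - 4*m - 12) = (m - 4)/(m - 6)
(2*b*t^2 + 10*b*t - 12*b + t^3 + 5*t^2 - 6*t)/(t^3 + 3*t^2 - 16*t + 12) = (2*b + t)/(t - 2)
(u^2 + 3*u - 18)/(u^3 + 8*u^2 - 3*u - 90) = 1/(u + 5)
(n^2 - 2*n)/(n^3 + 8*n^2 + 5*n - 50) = n/(n^2 + 10*n + 25)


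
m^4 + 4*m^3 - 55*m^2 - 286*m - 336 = (m - 8)*(m + 2)*(m + 3)*(m + 7)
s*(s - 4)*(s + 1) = s^3 - 3*s^2 - 4*s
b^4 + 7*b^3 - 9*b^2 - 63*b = b*(b - 3)*(b + 3)*(b + 7)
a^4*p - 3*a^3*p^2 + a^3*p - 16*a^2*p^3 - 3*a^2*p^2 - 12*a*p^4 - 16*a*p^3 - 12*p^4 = (a - 6*p)*(a + p)*(a + 2*p)*(a*p + p)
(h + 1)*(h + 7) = h^2 + 8*h + 7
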